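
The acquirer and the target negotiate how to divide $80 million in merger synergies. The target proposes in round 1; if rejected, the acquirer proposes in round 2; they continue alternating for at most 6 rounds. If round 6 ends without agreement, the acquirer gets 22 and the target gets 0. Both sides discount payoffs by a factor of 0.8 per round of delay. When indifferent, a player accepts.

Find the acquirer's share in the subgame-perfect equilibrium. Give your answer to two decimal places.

Work backward from the last round.
Round 6 (the acquirer proposes): rejection yields 0 for the target; the acquirer offers 0 and keeps 80.
Round 5 (the target proposes): the acquirer can get 80 next round, worth 0.8 × 80 = 64 now; the target offers that and keeps 16.
Round 4 (the acquirer proposes): the target can get 16 next round, worth 0.8 × 16 = 12.8 now; the acquirer offers that and keeps 67.2.
Round 3 (the target proposes): the acquirer can get 67.2 next round, worth 0.8 × 67.2 = 53.76 now. The target offers 53.76 and keeps 80 − 53.76 = 26.24.
Round 2 (the acquirer proposes): the target can get 26.24 next round, worth 0.8 × 26.24 = 20.992 now. The acquirer offers 20.992 and keeps 80 − 20.992 = 59.008.
Round 1 (the target proposes): the acquirer can get 59.008 next round, worth 0.8 × 59.008 = 47.2064 now, so the target offers 47.2064, keeping 32.7936.

47.21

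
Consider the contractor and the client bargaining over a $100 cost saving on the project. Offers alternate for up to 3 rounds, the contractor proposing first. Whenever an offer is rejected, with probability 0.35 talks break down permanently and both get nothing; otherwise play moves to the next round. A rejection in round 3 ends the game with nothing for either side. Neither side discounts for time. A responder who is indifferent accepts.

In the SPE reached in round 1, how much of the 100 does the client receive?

22.75

Round 3 (the contractor proposes): the client will accept anything ≥ 0, so the contractor offers 0 and keeps 100.
Round 2 (the client proposes): rejecting gives the contractor an expected 0.65 × 100 = 65, so the client offers 65, keeping 35.
Round 1 (the contractor proposes): rejecting gives the client an expected 0.65 × 35 = 22.75; the contractor offers that and keeps 77.25.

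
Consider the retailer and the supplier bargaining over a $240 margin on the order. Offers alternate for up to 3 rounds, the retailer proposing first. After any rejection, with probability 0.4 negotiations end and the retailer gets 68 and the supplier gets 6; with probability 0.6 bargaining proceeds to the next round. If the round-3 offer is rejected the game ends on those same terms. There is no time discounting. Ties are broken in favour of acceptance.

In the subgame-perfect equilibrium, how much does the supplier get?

By backward induction:
Round 3 (the retailer proposes): the supplier gets 6 if talks fail, so the retailer offers 6 and keeps 234.
Round 2 (the supplier proposes): rejecting gives the retailer an expected 0.6 × 234 + 0.4 × 68 = 167.6; the supplier offers that and keeps 72.4.
Round 1 (the retailer proposes): rejecting gives the supplier an expected 0.6 × 72.4 + 0.4 × 6 = 45.84. The retailer offers 45.84 and keeps 240 − 45.84 = 194.16.

45.84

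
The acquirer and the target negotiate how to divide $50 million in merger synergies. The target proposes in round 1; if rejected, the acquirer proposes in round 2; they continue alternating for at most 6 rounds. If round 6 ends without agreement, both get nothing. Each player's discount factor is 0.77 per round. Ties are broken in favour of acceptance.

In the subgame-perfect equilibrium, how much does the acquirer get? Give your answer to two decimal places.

27.64

Round 6 (the acquirer proposes): the target will accept anything ≥ 0, so the acquirer offers 0 and keeps 50.
Round 5 (the target proposes): the acquirer can get 50 next round, worth 0.77 × 50 = 38.5 now. The target offers 38.5 and keeps 50 − 38.5 = 11.5.
Round 4 (the acquirer proposes): the target can get 11.5 next round, worth 0.77 × 11.5 = 8.855 now. The acquirer offers 8.855 and keeps 50 − 8.855 = 41.145.
Round 3 (the target proposes): the acquirer can get 41.145 next round, worth 0.77 × 41.145 = 31.68165 now, so the target offers 31.68165, keeping 18.31835.
Round 2 (the acquirer proposes): the target can get 18.31835 next round, worth 0.77 × 18.31835 = 14.1051295 now, so the acquirer offers 14.1051295, keeping 35.8948705.
Round 1 (the target proposes): the acquirer can get 35.8948705 next round, worth 0.77 × 35.8948705 = 27.639050285 now, so the target offers 27.639050285, keeping 22.360949715.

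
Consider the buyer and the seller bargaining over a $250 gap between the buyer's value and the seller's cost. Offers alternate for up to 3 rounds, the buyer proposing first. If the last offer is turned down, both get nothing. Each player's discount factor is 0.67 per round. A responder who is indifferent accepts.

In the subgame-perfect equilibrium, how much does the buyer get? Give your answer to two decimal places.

By backward induction:
Round 3 (the buyer proposes): rejection yields 0 for the seller; the buyer offers 0 and keeps 250.
Round 2 (the seller proposes): the buyer can get 250 next round, worth 0.67 × 250 = 167.5 now, so the seller offers 167.5, keeping 82.5.
Round 1 (the buyer proposes): the seller can get 82.5 next round, worth 0.67 × 82.5 = 55.275 now, so the buyer offers 55.275, keeping 194.725.

194.73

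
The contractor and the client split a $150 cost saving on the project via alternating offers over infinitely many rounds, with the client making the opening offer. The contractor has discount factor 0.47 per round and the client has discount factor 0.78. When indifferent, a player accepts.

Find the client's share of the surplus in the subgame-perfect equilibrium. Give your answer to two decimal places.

Let x be the client's share when the client proposes and y be the contractor's share when the contractor proposes.
The contractor accepts iff offered ≥ 0.47·y, so x = 150 − 0.47y. Symmetrically y = 150 − 0.78x.
Substituting: x = 150 − 0.47(150 − 0.78x), giving x(1 − 0.78·0.47) = 150(1 − 0.47).
So x = 150 × 0.53 / 0.6334 ≈ 125.5131, and the contractor receives 150 − x ≈ 24.4869.

125.51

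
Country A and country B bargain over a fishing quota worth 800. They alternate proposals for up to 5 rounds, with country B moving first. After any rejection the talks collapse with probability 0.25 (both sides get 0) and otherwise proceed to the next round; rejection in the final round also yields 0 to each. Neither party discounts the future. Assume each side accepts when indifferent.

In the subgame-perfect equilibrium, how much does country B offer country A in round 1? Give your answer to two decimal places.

234.38

Round 5 (country B proposes): country A will accept anything ≥ 0, so country B offers 0 and keeps 800.
Round 4 (country A proposes): rejecting gives country B an expected 0.75 × 800 = 600; country A offers that and keeps 200.
Round 3 (country B proposes): rejecting gives country A an expected 0.75 × 200 = 150. Country B offers 150 and keeps 800 − 150 = 650.
Round 2 (country A proposes): rejecting gives country B an expected 0.75 × 650 = 487.5, so country A offers 487.5, keeping 312.5.
Round 1 (country B proposes): rejecting gives country A an expected 0.75 × 312.5 = 234.375; country B offers that and keeps 565.625.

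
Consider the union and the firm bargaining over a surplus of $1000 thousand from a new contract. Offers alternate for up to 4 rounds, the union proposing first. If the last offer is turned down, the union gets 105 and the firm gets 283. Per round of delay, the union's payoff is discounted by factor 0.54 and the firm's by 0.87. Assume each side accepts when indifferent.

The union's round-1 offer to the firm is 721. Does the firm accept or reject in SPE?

Round 4 (the firm proposes): the union gets 105 if talks fail, so the firm offers 105 and keeps 895.
Round 3 (the union proposes): the firm can get 895 next round, worth 0.87 × 895 = 778.65 now, so the union offers 778.65, keeping 221.35.
Round 2 (the firm proposes): the union can get 221.35 next round, worth 0.54 × 221.35 = 119.529 now. The firm offers 119.529 and keeps 1000 − 119.529 = 880.471.
So by rejecting in round 1, the firm gets 880.471 next round, worth 0.87 × 880.471 = 766.00977 now.
Offer 721 < 766.00977, so the firm rejects.

Reject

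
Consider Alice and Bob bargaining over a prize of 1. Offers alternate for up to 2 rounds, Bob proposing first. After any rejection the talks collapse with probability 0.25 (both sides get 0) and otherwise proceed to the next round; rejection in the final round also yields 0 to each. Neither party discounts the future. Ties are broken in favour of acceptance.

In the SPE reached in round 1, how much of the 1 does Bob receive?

0.25

Round 2 (Alice proposes): rejection yields 0 for Bob; Alice offers 0 and keeps 1.
Round 1 (Bob proposes): rejecting gives Alice an expected 0.75 × 1 = 0.75, so Bob offers 0.75, keeping 0.25.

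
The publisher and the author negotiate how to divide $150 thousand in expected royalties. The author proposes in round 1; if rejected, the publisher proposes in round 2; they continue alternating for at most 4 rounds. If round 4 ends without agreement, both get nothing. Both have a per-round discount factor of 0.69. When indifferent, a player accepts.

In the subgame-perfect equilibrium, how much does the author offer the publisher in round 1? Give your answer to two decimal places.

81.36

Solve by backward induction from round 4.
Round 4 (the publisher proposes): rejection yields 0 for the author; the publisher offers 0 and keeps 150.
Round 3 (the author proposes): the publisher can get 150 next round, worth 0.69 × 150 = 103.5 now; the author offers that and keeps 46.5.
Round 2 (the publisher proposes): the author can get 46.5 next round, worth 0.69 × 46.5 = 32.085 now, so the publisher offers 32.085, keeping 117.915.
Round 1 (the author proposes): the publisher can get 117.915 next round, worth 0.69 × 117.915 = 81.36135 now. The author offers 81.36135 and keeps 150 − 81.36135 = 68.63865.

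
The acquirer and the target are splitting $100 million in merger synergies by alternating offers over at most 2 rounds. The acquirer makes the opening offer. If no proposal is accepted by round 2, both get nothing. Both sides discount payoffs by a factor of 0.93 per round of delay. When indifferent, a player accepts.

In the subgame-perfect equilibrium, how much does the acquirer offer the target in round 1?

Round 2 (the target proposes): rejection yields 0 for the acquirer; the target offers 0 and keeps 100.
Round 1 (the acquirer proposes): the target can get 100 next round, worth 0.93 × 100 = 93 now. The acquirer offers 93 and keeps 100 − 93 = 7.

93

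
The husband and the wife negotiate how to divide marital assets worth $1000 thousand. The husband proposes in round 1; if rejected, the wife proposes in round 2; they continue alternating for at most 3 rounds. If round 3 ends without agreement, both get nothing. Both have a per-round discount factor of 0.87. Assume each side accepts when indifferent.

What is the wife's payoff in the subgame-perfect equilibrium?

113.1

Work backward from the last round.
Round 3 (the husband proposes): the wife will accept anything ≥ 0, so the husband offers 0 and keeps 1000.
Round 2 (the wife proposes): the husband can get 1000 next round, worth 0.87 × 1000 = 870 now, so the wife offers 870, keeping 130.
Round 1 (the husband proposes): the wife can get 130 next round, worth 0.87 × 130 = 113.1 now. The husband offers 113.1 and keeps 1000 − 113.1 = 886.9.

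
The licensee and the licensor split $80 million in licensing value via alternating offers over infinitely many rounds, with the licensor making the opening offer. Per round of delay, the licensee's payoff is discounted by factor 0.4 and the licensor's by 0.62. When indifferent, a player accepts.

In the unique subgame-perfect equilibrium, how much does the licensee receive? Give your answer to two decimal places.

16.17

When the licensor proposes, the licensee accepts any offer worth at least 0.4 times what the licensee would get by proposing next round; and vice versa.
This gives x = 80 − 0.4y and y = 80 − 0.62x, where x and y are each side's share when it proposes.
Hence (1 − 0.4·0.62)x = 80(1 − 0.4), i.e. 0.752·x = 48.
x ≈ 63.8298; the licensee's share is 80 − x ≈ 16.1702.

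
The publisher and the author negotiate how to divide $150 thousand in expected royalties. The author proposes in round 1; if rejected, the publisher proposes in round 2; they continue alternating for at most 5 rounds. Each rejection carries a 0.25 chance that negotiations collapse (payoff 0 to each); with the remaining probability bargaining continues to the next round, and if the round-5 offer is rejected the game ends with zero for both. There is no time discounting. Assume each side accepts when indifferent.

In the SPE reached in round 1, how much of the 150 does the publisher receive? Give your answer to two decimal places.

Round 5 (the author proposes): the publisher will accept anything ≥ 0, so the author offers 0 and keeps 150.
Round 4 (the publisher proposes): rejecting gives the author an expected 0.75 × 150 = 112.5, so the publisher offers 112.5, keeping 37.5.
Round 3 (the author proposes): rejecting gives the publisher an expected 0.75 × 37.5 = 28.125, so the author offers 28.125, keeping 121.875.
Round 2 (the publisher proposes): rejecting gives the author an expected 0.75 × 121.875 = 91.40625; the publisher offers that and keeps 58.59375.
Round 1 (the author proposes): rejecting gives the publisher an expected 0.75 × 58.59375 = 43.9453125; the author offers that and keeps 106.0546875.

43.95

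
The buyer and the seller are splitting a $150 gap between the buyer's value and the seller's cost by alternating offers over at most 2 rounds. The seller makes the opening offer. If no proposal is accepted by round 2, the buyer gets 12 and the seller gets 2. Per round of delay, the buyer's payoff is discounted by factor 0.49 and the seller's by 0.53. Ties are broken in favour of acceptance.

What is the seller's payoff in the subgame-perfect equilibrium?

77.48

Round 2 (the buyer proposes): the seller gets 2 if talks fail, so the buyer offers 2 and keeps 148.
Round 1 (the seller proposes): the buyer can get 148 next round, worth 0.49 × 148 = 72.52 now, so the seller offers 72.52, keeping 77.48.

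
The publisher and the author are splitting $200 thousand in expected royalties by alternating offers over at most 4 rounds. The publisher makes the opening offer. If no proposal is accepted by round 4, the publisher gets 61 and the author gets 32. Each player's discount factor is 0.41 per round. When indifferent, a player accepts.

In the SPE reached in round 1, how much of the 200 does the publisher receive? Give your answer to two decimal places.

Round 4 (the author proposes): the publisher gets 61 if talks fail, so the author offers 61 and keeps 139.
Round 3 (the publisher proposes): the author can get 139 next round, worth 0.41 × 139 = 56.99 now; the publisher offers that and keeps 143.01.
Round 2 (the author proposes): the publisher can get 143.01 next round, worth 0.41 × 143.01 = 58.6341 now, so the author offers 58.6341, keeping 141.3659.
Round 1 (the publisher proposes): the author can get 141.3659 next round, worth 0.41 × 141.3659 = 57.960019 now; the publisher offers that and keeps 142.039981.

142.04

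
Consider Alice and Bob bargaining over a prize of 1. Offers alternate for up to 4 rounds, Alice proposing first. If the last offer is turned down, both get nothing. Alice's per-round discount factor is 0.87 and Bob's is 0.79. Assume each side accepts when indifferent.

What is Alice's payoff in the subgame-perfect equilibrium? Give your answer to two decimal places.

Round 4 (Bob proposes): Alice will accept anything ≥ 0, so Bob offers 0 and keeps 1.
Round 3 (Alice proposes): Bob can get 1 next round, worth 0.79 × 1 = 0.79 now. Alice offers 0.79 and keeps 1 − 0.79 = 0.21.
Round 2 (Bob proposes): Alice can get 0.21 next round, worth 0.87 × 0.21 = 0.1827 now; Bob offers that and keeps 0.8173.
Round 1 (Alice proposes): Bob can get 0.8173 next round, worth 0.79 × 0.8173 = 0.645667 now. Alice offers 0.645667 and keeps 1 − 0.645667 = 0.354333.

0.35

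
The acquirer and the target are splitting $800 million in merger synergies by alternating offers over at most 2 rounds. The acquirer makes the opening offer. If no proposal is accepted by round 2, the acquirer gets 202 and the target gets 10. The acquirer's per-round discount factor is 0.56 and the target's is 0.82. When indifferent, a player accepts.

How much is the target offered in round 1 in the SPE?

Round 2 (the target proposes): the acquirer gets 202 if talks fail, so the target offers 202 and keeps 598.
Round 1 (the acquirer proposes): the target can get 598 next round, worth 0.82 × 598 = 490.36 now, so the acquirer offers 490.36, keeping 309.64.

490.36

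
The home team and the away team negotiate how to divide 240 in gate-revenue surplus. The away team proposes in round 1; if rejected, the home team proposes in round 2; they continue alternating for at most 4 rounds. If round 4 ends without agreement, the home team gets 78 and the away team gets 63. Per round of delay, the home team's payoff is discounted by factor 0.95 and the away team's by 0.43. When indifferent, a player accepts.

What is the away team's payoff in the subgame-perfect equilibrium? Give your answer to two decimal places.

Round 4 (the home team proposes): the away team gets 63 if talks fail, so the home team offers 63 and keeps 177.
Round 3 (the away team proposes): the home team can get 177 next round, worth 0.95 × 177 = 168.15 now; the away team offers that and keeps 71.85.
Round 2 (the home team proposes): the away team can get 71.85 next round, worth 0.43 × 71.85 = 30.8955 now, so the home team offers 30.8955, keeping 209.1045.
Round 1 (the away team proposes): the home team can get 209.1045 next round, worth 0.95 × 209.1045 = 198.649275 now, so the away team offers 198.649275, keeping 41.350725.

41.35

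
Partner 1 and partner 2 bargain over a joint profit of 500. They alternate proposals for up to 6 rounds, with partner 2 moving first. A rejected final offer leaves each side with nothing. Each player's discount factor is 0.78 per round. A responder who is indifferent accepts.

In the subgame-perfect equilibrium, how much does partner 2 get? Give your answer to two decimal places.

217.64

Round 6 (partner 1 proposes): partner 2 will accept anything ≥ 0, so partner 1 offers 0 and keeps 500.
Round 5 (partner 2 proposes): partner 1 can get 500 next round, worth 0.78 × 500 = 390 now; partner 2 offers that and keeps 110.
Round 4 (partner 1 proposes): partner 2 can get 110 next round, worth 0.78 × 110 = 85.8 now; partner 1 offers that and keeps 414.2.
Round 3 (partner 2 proposes): partner 1 can get 414.2 next round, worth 0.78 × 414.2 = 323.076 now. Partner 2 offers 323.076 and keeps 500 − 323.076 = 176.924.
Round 2 (partner 1 proposes): partner 2 can get 176.924 next round, worth 0.78 × 176.924 = 138.00072 now; partner 1 offers that and keeps 361.99928.
Round 1 (partner 2 proposes): partner 1 can get 361.99928 next round, worth 0.78 × 361.99928 = 282.3594384 now. Partner 2 offers 282.3594384 and keeps 500 − 282.3594384 = 217.6405616.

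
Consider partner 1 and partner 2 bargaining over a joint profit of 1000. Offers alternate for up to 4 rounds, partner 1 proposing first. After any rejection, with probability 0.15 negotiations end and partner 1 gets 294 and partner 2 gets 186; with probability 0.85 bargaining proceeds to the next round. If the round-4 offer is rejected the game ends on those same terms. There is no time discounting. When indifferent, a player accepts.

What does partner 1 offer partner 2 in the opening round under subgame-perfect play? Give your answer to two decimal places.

571.65

Round 4 (partner 2 proposes): partner 1 gets 294 if talks fail, so partner 2 offers 294 and keeps 706.
Round 3 (partner 1 proposes): rejecting gives partner 2 an expected 0.85 × 706 + 0.15 × 186 = 628, so partner 1 offers 628, keeping 372.
Round 2 (partner 2 proposes): rejecting gives partner 1 an expected 0.85 × 372 + 0.15 × 294 = 360.3. Partner 2 offers 360.3 and keeps 1000 − 360.3 = 639.7.
Round 1 (partner 1 proposes): rejecting gives partner 2 an expected 0.85 × 639.7 + 0.15 × 186 = 571.645, so partner 1 offers 571.645, keeping 428.355.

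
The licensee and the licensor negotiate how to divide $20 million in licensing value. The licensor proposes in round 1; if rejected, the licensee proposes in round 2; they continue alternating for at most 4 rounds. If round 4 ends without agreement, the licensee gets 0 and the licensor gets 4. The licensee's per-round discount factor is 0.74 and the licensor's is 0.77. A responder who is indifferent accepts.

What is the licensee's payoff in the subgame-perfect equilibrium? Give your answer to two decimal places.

10.15

Round 4 (the licensee proposes): the licensor gets 4 if talks fail, so the licensee offers 4 and keeps 16.
Round 3 (the licensor proposes): the licensee can get 16 next round, worth 0.74 × 16 = 11.84 now; the licensor offers that and keeps 8.16.
Round 2 (the licensee proposes): the licensor can get 8.16 next round, worth 0.77 × 8.16 = 6.2832 now; the licensee offers that and keeps 13.7168.
Round 1 (the licensor proposes): the licensee can get 13.7168 next round, worth 0.74 × 13.7168 = 10.150432 now, so the licensor offers 10.150432, keeping 9.849568.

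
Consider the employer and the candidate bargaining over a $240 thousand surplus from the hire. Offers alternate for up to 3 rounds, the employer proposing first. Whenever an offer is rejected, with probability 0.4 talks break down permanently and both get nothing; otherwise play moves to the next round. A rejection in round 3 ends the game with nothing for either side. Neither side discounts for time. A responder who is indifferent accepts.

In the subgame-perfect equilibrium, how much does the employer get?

182.4

Round 3 (the employer proposes): rejection yields 0 for the candidate; the employer offers 0 and keeps 240.
Round 2 (the candidate proposes): rejecting gives the employer an expected 0.6 × 240 = 144; the candidate offers that and keeps 96.
Round 1 (the employer proposes): rejecting gives the candidate an expected 0.6 × 96 = 57.6. The employer offers 57.6 and keeps 240 − 57.6 = 182.4.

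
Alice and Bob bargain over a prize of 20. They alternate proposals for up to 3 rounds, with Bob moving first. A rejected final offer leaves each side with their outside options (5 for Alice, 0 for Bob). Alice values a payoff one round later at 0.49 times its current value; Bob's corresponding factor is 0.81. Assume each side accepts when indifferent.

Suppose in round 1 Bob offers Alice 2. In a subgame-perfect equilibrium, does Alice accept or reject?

Work out Alice's continuation value if the offer is rejected.
Round 3 (Bob proposes): Alice gets 5 if talks fail, so Bob offers 5 and keeps 15.
Round 2 (Alice proposes): Bob can get 15 next round, worth 0.81 × 15 = 12.15 now. Alice offers 12.15 and keeps 20 − 12.15 = 7.85.
So by rejecting in round 1, Alice gets 7.85 next round, worth 0.49 × 7.85 = 3.8465 now.
Offer 2 < 3.8465, so Alice rejects.

Reject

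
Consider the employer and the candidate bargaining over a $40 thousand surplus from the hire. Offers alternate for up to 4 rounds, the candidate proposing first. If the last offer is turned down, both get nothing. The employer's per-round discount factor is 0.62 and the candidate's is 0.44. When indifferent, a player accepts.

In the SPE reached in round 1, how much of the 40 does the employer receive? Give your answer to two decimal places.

20.65

Round 4 (the employer proposes): rejection yields 0 for the candidate; the employer offers 0 and keeps 40.
Round 3 (the candidate proposes): the employer can get 40 next round, worth 0.62 × 40 = 24.8 now; the candidate offers that and keeps 15.2.
Round 2 (the employer proposes): the candidate can get 15.2 next round, worth 0.44 × 15.2 = 6.688 now; the employer offers that and keeps 33.312.
Round 1 (the candidate proposes): the employer can get 33.312 next round, worth 0.62 × 33.312 = 20.65344 now. The candidate offers 20.65344 and keeps 40 − 20.65344 = 19.34656.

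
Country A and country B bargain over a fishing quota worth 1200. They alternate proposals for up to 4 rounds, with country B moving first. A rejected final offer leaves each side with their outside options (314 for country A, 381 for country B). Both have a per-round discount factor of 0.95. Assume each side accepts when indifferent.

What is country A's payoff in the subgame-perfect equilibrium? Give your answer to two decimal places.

Round 4 (country A proposes): country B gets 381 if talks fail, so country A offers 381 and keeps 819.
Round 3 (country B proposes): country A can get 819 next round, worth 0.95 × 819 = 778.05 now; country B offers that and keeps 421.95.
Round 2 (country A proposes): country B can get 421.95 next round, worth 0.95 × 421.95 = 400.8525 now; country A offers that and keeps 799.1475.
Round 1 (country B proposes): country A can get 799.1475 next round, worth 0.95 × 799.1475 = 759.190125 now. Country B offers 759.190125 and keeps 1200 − 759.190125 = 440.809875.

759.19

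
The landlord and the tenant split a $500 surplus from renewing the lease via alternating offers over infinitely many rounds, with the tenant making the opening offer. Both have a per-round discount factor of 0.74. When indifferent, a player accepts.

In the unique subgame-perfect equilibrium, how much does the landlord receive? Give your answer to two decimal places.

212.64

Let x be the tenant's share when the tenant proposes and y be the landlord's share when the landlord proposes.
The landlord accepts iff offered ≥ 0.74·y, so x = 500 − 0.74y. Symmetrically y = 500 − 0.74x.
Substituting: x = 500 − 0.74(500 − 0.74x), giving x(1 − 0.74·0.74) = 500(1 − 0.74).
So x = 500 × 0.26 / 0.4524 ≈ 287.3563, and the landlord receives 500 − x ≈ 212.6437.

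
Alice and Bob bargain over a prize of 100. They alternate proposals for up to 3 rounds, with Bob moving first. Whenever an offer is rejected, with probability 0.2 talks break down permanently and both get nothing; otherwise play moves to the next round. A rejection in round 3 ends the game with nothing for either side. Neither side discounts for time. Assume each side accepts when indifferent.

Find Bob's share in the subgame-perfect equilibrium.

84

By backward induction:
Round 3 (Bob proposes): rejection yields 0 for Alice; Bob offers 0 and keeps 100.
Round 2 (Alice proposes): rejecting gives Bob an expected 0.8 × 100 = 80; Alice offers that and keeps 20.
Round 1 (Bob proposes): rejecting gives Alice an expected 0.8 × 20 = 16. Bob offers 16 and keeps 100 − 16 = 84.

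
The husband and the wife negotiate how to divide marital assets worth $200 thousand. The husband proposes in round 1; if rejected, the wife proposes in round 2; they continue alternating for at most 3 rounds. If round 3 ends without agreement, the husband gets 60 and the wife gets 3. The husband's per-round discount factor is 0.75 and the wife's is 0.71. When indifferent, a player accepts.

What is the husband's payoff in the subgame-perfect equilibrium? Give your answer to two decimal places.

Round 3 (the husband proposes): the wife gets 3 if talks fail, so the husband offers 3 and keeps 197.
Round 2 (the wife proposes): the husband can get 197 next round, worth 0.75 × 197 = 147.75 now, so the wife offers 147.75, keeping 52.25.
Round 1 (the husband proposes): the wife can get 52.25 next round, worth 0.71 × 52.25 = 37.0975 now, so the husband offers 37.0975, keeping 162.9025.

162.90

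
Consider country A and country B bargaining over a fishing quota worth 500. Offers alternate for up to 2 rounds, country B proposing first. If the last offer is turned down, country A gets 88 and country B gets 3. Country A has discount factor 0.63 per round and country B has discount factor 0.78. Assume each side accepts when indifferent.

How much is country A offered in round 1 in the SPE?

Round 2 (country A proposes): country B gets 3 if talks fail, so country A offers 3 and keeps 497.
Round 1 (country B proposes): country A can get 497 next round, worth 0.63 × 497 = 313.11 now; country B offers that and keeps 186.89.

313.11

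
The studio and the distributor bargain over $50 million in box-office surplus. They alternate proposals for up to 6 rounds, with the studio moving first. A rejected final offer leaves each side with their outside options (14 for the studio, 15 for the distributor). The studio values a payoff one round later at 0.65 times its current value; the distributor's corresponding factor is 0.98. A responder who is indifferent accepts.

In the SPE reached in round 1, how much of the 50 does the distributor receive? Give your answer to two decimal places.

42.39

Round 6 (the distributor proposes): the studio gets 14 if talks fail, so the distributor offers 14 and keeps 36.
Round 5 (the studio proposes): the distributor can get 36 next round, worth 0.98 × 36 = 35.28 now; the studio offers that and keeps 14.72.
Round 4 (the distributor proposes): the studio can get 14.72 next round, worth 0.65 × 14.72 = 9.568 now. The distributor offers 9.568 and keeps 50 − 9.568 = 40.432.
Round 3 (the studio proposes): the distributor can get 40.432 next round, worth 0.98 × 40.432 = 39.62336 now. The studio offers 39.62336 and keeps 50 − 39.62336 = 10.37664.
Round 2 (the distributor proposes): the studio can get 10.37664 next round, worth 0.65 × 10.37664 = 6.744816 now, so the distributor offers 6.744816, keeping 43.255184.
Round 1 (the studio proposes): the distributor can get 43.255184 next round, worth 0.98 × 43.255184 = 42.39008032 now, so the studio offers 42.39008032, keeping 7.60991968.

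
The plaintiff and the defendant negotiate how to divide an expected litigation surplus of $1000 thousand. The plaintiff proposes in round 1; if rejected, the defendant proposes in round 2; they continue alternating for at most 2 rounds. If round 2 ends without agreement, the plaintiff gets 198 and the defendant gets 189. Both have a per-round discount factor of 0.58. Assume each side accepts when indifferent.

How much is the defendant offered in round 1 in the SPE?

By backward induction:
Round 2 (the defendant proposes): the plaintiff gets 198 if talks fail, so the defendant offers 198 and keeps 802.
Round 1 (the plaintiff proposes): the defendant can get 802 next round, worth 0.58 × 802 = 465.16 now. The plaintiff offers 465.16 and keeps 1000 − 465.16 = 534.84.

465.16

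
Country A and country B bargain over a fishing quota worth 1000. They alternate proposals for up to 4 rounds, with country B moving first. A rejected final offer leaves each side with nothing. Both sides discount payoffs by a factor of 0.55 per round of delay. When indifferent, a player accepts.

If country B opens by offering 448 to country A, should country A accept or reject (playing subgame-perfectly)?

Accept

Work out country A's continuation value if the offer is rejected.
Round 4 (country A proposes): country B will accept anything ≥ 0, so country A offers 0 and keeps 1000.
Round 3 (country B proposes): country A can get 1000 next round, worth 0.55 × 1000 = 550 now. Country B offers 550 and keeps 1000 − 550 = 450.
Round 2 (country A proposes): country B can get 450 next round, worth 0.55 × 450 = 247.5 now; country A offers that and keeps 752.5.
So by rejecting in round 1, country A gets 752.5 next round, worth 0.55 × 752.5 = 413.875 now.
Offer 448 ≥ 413.875, so country A accepts.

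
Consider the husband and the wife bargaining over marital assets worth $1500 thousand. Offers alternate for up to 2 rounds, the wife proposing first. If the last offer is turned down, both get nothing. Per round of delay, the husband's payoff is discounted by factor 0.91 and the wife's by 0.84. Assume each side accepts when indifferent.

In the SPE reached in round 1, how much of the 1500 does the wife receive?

135

By backward induction:
Round 2 (the husband proposes): the wife will accept anything ≥ 0, so the husband offers 0 and keeps 1500.
Round 1 (the wife proposes): the husband can get 1500 next round, worth 0.91 × 1500 = 1365 now; the wife offers that and keeps 135.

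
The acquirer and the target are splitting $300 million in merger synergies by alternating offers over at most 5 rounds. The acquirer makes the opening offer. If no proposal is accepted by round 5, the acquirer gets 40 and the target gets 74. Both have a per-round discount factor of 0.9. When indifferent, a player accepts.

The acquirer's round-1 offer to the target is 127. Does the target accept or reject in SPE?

Accept

Round 5 (the acquirer proposes): the target gets 74 if talks fail, so the acquirer offers 74 and keeps 226.
Round 4 (the target proposes): the acquirer can get 226 next round, worth 0.9 × 226 = 203.4 now; the target offers that and keeps 96.6.
Round 3 (the acquirer proposes): the target can get 96.6 next round, worth 0.9 × 96.6 = 86.94 now, so the acquirer offers 86.94, keeping 213.06.
Round 2 (the target proposes): the acquirer can get 213.06 next round, worth 0.9 × 213.06 = 191.754 now. The target offers 191.754 and keeps 300 − 191.754 = 108.246.
So by rejecting in round 1, the target gets 108.246 next round, worth 0.9 × 108.246 = 97.4214 now.
Offer 127 ≥ 97.4214, so the target accepts.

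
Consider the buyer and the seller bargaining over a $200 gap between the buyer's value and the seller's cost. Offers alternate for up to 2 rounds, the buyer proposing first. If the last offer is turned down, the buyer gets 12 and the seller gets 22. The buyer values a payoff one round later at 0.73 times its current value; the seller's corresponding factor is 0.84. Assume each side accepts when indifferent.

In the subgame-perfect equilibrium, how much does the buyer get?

Round 2 (the seller proposes): the buyer gets 12 if talks fail, so the seller offers 12 and keeps 188.
Round 1 (the buyer proposes): the seller can get 188 next round, worth 0.84 × 188 = 157.92 now; the buyer offers that and keeps 42.08.

42.08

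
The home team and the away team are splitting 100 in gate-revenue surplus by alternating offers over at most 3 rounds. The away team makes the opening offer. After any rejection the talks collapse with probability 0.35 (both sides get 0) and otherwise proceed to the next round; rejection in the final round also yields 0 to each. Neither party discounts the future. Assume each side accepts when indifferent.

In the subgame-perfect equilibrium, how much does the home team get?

Round 3 (the away team proposes): the home team will accept anything ≥ 0, so the away team offers 0 and keeps 100.
Round 2 (the home team proposes): rejecting gives the away team an expected 0.65 × 100 = 65. The home team offers 65 and keeps 100 − 65 = 35.
Round 1 (the away team proposes): rejecting gives the home team an expected 0.65 × 35 = 22.75; the away team offers that and keeps 77.25.

22.75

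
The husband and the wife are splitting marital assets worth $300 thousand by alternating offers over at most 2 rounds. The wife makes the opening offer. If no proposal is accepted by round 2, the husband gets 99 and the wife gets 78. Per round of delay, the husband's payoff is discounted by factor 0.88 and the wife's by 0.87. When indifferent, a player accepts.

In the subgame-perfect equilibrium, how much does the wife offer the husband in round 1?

195.36

Work backward from the last round.
Round 2 (the husband proposes): the wife gets 78 if talks fail, so the husband offers 78 and keeps 222.
Round 1 (the wife proposes): the husband can get 222 next round, worth 0.88 × 222 = 195.36 now; the wife offers that and keeps 104.64.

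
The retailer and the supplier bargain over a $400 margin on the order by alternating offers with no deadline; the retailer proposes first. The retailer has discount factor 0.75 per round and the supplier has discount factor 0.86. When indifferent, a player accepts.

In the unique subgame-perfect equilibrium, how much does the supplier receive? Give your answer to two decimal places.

Let x be the retailer's share when the retailer proposes and y be the supplier's share when the supplier proposes.
The supplier accepts iff offered ≥ 0.86·y, so x = 400 − 0.86y. Symmetrically y = 400 − 0.75x.
Substituting: x = 400 − 0.86(400 − 0.75x), giving x(1 − 0.75·0.86) = 400(1 − 0.86).
So x = 400 × 0.14 / 0.355 ≈ 157.7465, and the supplier receives 400 − x ≈ 242.2535.

242.25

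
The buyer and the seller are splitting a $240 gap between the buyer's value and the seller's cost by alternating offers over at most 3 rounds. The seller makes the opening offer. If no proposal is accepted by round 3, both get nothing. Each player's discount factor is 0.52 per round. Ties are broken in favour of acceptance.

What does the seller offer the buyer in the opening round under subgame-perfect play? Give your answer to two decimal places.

59.90

Round 3 (the seller proposes): the buyer will accept anything ≥ 0, so the seller offers 0 and keeps 240.
Round 2 (the buyer proposes): the seller can get 240 next round, worth 0.52 × 240 = 124.8 now; the buyer offers that and keeps 115.2.
Round 1 (the seller proposes): the buyer can get 115.2 next round, worth 0.52 × 115.2 = 59.904 now, so the seller offers 59.904, keeping 180.096.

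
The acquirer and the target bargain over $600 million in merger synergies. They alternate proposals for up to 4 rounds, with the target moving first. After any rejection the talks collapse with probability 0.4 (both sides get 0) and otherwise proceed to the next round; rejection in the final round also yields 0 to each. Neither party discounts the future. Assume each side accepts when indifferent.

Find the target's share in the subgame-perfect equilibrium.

Round 4 (the acquirer proposes): rejection yields 0 for the target; the acquirer offers 0 and keeps 600.
Round 3 (the target proposes): rejecting gives the acquirer an expected 0.6 × 600 = 360; the target offers that and keeps 240.
Round 2 (the acquirer proposes): rejecting gives the target an expected 0.6 × 240 = 144, so the acquirer offers 144, keeping 456.
Round 1 (the target proposes): rejecting gives the acquirer an expected 0.6 × 456 = 273.6, so the target offers 273.6, keeping 326.4.

326.4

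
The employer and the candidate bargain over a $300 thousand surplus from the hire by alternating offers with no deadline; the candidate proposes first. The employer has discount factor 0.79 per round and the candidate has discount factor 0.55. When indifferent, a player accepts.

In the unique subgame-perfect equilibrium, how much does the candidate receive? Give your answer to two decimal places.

Let x be the candidate's share when the candidate proposes and y be the employer's share when the employer proposes.
The employer accepts iff offered ≥ 0.79·y, so x = 300 − 0.79y. Symmetrically y = 300 − 0.55x.
Substituting: x = 300 − 0.79(300 − 0.55x), giving x(1 − 0.55·0.79) = 300(1 − 0.79).
So x = 300 × 0.21 / 0.5655 ≈ 111.4058, and the employer receives 300 − x ≈ 188.5942.

111.41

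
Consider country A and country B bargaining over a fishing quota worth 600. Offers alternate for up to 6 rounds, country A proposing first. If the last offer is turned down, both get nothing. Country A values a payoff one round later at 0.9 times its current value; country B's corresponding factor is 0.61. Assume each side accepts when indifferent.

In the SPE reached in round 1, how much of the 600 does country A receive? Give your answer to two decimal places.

432.99

Round 6 (country B proposes): rejection yields 0 for country A; country B offers 0 and keeps 600.
Round 5 (country A proposes): country B can get 600 next round, worth 0.61 × 600 = 366 now; country A offers that and keeps 234.
Round 4 (country B proposes): country A can get 234 next round, worth 0.9 × 234 = 210.6 now, so country B offers 210.6, keeping 389.4.
Round 3 (country A proposes): country B can get 389.4 next round, worth 0.61 × 389.4 = 237.534 now. Country A offers 237.534 and keeps 600 − 237.534 = 362.466.
Round 2 (country B proposes): country A can get 362.466 next round, worth 0.9 × 362.466 = 326.2194 now, so country B offers 326.2194, keeping 273.7806.
Round 1 (country A proposes): country B can get 273.7806 next round, worth 0.61 × 273.7806 = 167.006166 now, so country A offers 167.006166, keeping 432.993834.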